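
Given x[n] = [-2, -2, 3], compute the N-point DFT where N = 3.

X[k] = Σ(n=0 to 2) x[n] · ω_3^(nk)
where ω_3 = e^(-2πi/3)

Computing each X[k]:
X[0] = -1
X[1] = -2.5000+4.3301i
X[2] = -2.5000-4.3301i

X = [-1, -2.5000+4.3301i, -2.5000-4.3301i]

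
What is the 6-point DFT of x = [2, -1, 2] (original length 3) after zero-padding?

Original 3-point DFT: [3, 1.5000+2.5981i, 1.5000-2.5981i]
Zero-padded 6-point DFT provides frequency interpolation.

DFT_6([x, 0, ...]) = [3, 0.5000-0.8660i, 1.5000+2.5981i, 5, 1.5000-2.5981i, 0.5000+0.8660i]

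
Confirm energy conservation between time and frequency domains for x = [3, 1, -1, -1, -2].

Time domain:
Σ|x[n]|² = |3|² + |1|² + |-1|² + |-1|² + |-2|² = 16.0000

Frequency domain:
(1/5)Σ|X[k]|² = (1/5)(|0|² + |4.3090-2.8532i|² + |3.1910-1.7634i|² + |3.1910+1.7634i|² + |4.3090+2.8532i|²) = (1/5)·80.0000 = 16.0000

Both sides agree, confirming Parseval's theorem.

Σ|x[n]|² = (1/N)Σ|X[k]|² = 16.0000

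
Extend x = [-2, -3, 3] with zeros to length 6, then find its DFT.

Original 3-point DFT: [-2, -2.0000+5.1962i, -2.0000-5.1962i]
Zero-padded 6-point DFT provides frequency interpolation.

DFT_6([x, 0, ...]) = [-2, -5, -2.0000+5.1962i, 4, -2.0000-5.1962i, -5]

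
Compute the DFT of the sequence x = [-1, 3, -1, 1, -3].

X[k] = Σ(n=0 to 4) x[n] · ω_5^(nk)
where ω_5 = e^(-2πi/5)

Computing each X[k]:
X[0] = -1
X[1] = -1.0000-4.5308i
X[2] = -1.0000-5.4288i
X[3] = -1.0000+5.4288i
X[4] = -1.0000+4.5308i

X = [-1, -1.0000-4.5308i, -1.0000-5.4288i, -1.0000+5.4288i, -1.0000+4.5308i]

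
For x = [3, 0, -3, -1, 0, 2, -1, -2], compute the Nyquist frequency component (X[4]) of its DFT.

X[4] = Σ(n=0 to 7) x[n] · ω_8^(4n) where ω_8 = e^(-2πi/8)
= (3)·ω_8^0 + (0)·ω_8^4 + (-3)·ω_8^8 + (-1)·ω_8^12 + (0)·ω_8^16 + (2)·ω_8^20 + (-1)·ω_8^24 + (-2)·ω_8^28

X[4] = 0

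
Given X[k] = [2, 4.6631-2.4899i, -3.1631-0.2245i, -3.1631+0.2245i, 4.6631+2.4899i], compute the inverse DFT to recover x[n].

x[n] = (1/5) Σ(k=0 to 4) X[k] · e^(2πikn/5)

Computing each x[n]:
x[0] = 1
x[1] = 3
x[2] = -1
x[3] = -2
x[4] = 1

x = [1, 3, -1, -2, 1]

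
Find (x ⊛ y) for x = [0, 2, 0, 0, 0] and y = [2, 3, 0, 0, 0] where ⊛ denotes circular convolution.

(x ⊛ y)[n] = Σ(m=0 to 4) x[m] · y[(n-m) mod 5]

Computing each output sample:
(x ⊛ y)[0] = 0
(x ⊛ y)[1] = 4
(x ⊛ y)[2] = 6
(x ⊛ y)[3] = 0
(x ⊛ y)[4] = 0

x ⊛ y = [0, 4, 6, 0, 0]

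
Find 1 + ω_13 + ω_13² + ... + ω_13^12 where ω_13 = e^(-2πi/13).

Sum of all nth roots of unity equals 0 for n > 1 (geometric series with r ≠ 1).

0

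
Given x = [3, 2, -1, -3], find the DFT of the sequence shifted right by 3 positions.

Time shift by 3: X_shifted[k] = ω_4^(3k) · X[k]
Shifted x = [2, -1, -3, 3]

DFT(x[n-3]) = [1, 5+4i, -3, 5-4i]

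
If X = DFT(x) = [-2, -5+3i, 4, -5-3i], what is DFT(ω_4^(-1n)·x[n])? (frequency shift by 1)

Modulation property: DFT(ω_4^(-1n)·x[n]) = X[(k-1) mod 4], so circularly shift X by 1 positions.

X[k-1] = [-5-3i, -2, -5+3i, 4]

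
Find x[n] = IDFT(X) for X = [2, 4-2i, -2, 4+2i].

x[n] = (1/4) Σ(k=0 to 3) X[k] · e^(2πikn/4)

Computing each x[n]:
x[0] = 2
x[1] = 2
x[2] = -2
x[3] = 0

x = [2, 2, -2, 0]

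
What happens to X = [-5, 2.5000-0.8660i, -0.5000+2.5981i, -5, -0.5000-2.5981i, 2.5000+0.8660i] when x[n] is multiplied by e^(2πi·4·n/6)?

Modulation property: DFT(ω_6^(-4n)·x[n]) = X[(k-4) mod 6], so circularly shift X by 4 positions.

X[k-4] = [-0.5000+2.5981i, -5, -0.5000-2.5981i, 2.5000+0.8660i, -5, 2.5000-0.8660i]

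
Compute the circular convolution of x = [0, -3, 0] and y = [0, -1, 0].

(x ⊛ y)[n] = Σ(m=0 to 2) x[m] · y[(n-m) mod 3]

Computing each output sample:
(x ⊛ y)[0] = 0
(x ⊛ y)[1] = 0
(x ⊛ y)[2] = 3

x ⊛ y = [0, 0, 3]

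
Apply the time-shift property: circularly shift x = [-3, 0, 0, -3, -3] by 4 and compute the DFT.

Time shift by 4: X_shifted[k] = ω_5^(4k) · X[k]
Shifted x = [0, 0, -3, -3, -3]

DFT(x[n-4]) = [-9, 3.9271-2.8532i, 0.5729-1.7634i, 0.5729+1.7634i, 3.9271+2.8532i]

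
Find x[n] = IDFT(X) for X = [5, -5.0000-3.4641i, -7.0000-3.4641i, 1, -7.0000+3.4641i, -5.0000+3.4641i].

x[n] = (1/6) Σ(k=0 to 5) X[k] · e^(2πikn/6)

Computing each x[n]:
x[0] = -3
x[1] = 3
x[2] = 3
x[3] = 0
x[4] = 3
x[5] = -1

x = [-3, 3, 3, 0, 3, -1]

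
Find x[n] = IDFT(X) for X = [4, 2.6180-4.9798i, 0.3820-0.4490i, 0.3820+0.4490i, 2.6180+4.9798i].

x[n] = (1/5) Σ(k=0 to 4) X[k] · e^(2πikn/5)

Computing each x[n]:
x[0] = 2
x[1] = 3
x[2] = 1
x[3] = -1
x[4] = -1

x = [2, 3, 1, -1, -1]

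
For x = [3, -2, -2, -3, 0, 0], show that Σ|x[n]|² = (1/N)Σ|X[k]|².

Time domain:
Σ|x[n]|² = |3|² + |-2|² + |-2|² + |-3|² + |0|² + |0|² = 26.0000

Frequency domain:
(1/6)Σ|X[k]|² = (1/6)(|-4|² + |6.0000+3.4641i|² + |2|² + |6|² + |2|² + |6.0000-3.4641i|²) = (1/6)·156.0000 = 26.0000

Both sides agree, confirming Parseval's theorem.

Σ|x[n]|² = (1/N)Σ|X[k]|² = 26.0000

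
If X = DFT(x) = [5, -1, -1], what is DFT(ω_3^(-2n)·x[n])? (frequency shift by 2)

Modulation property: DFT(ω_3^(-2n)·x[n]) = X[(k-2) mod 3], so circularly shift X by 2 positions.

X[k-2] = [-1, -1, 5]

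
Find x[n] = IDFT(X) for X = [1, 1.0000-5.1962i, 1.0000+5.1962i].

x[n] = (1/3) Σ(k=0 to 2) X[k] · e^(2πikn/3)

Computing each x[n]:
x[0] = 1
x[1] = 3
x[2] = -3

x = [1, 3, -3]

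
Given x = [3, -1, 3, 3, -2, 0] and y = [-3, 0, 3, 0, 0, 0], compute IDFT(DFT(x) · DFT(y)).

(x ⊛ y)[n] = Σ(m=0 to 5) x[m] · y[(n-m) mod 6]

Computing each output sample:
(x ⊛ y)[0] = -15
(x ⊛ y)[1] = 3
(x ⊛ y)[2] = 0
(x ⊛ y)[3] = -12
(x ⊛ y)[4] = 15
(x ⊛ y)[5] = 9

x ⊛ y = [-15, 3, 0, -12, 15, 9]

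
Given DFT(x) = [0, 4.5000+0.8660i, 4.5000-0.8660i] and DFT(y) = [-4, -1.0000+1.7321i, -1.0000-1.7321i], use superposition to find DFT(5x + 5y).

By linearity: DFT(5x + 5y) = 5·DFT(x) + 5·DFT(y)
= 5·[0, 4.5000+0.8660i, 4.5000-0.8660i] + 5·[-4, -1.0000+1.7321i, -1.0000-1.7321i]

Computing element-wise:
Z[0] = 5·(0) + 5·(-4) = -20
Z[1] = 5·(4.5000+0.8660i) + 5·(-1.0000+1.7321i) = 17.5000+12.9905i
Z[2] = 5·(4.5000-0.8660i) + 5·(-1.0000-1.7321i) = 17.5000-12.9905i

DFT(5x + 5y) = 5·X + 5·Y = [-20, 17.5000+12.9905i, 17.5000-12.9905i]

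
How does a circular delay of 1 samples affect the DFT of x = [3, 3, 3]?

Time shift by 1: X_shifted[k] = ω_3^(1k) · X[k]
Shifted x = [3, 3, 3]

DFT(x[n-1]) = [9, 0, 0]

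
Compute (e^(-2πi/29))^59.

Since ω_29^29 = 1, powers reduce modulo 29.
59 mod 29 = 1
So ω_29^59 = ω_29^1 = e^(-2πi·1/29)

ω_29^59 = ω_29^1 = 0.9766-0.2150i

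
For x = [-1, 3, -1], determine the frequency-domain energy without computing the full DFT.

Parseval: Σ|x[n]|² = (1/N)Σ|X[k]|², so Σ|X[k]|² = N·Σ|x[n]|² = 3·11.0000

Σ|X[k]|² = N·Σ|x[n]|² = 3·11.0000 = 33.0000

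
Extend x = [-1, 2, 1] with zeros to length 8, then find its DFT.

Original 3-point DFT: [2, -2.5000-0.8660i, -2.5000+0.8660i]
Zero-padded 8-point DFT provides frequency interpolation.

DFT_8([x, 0, ...]) = [2, 0.4142-2.4142i, -2-2i, -2.4142-0.4142i, -2, -2.4142+0.4142i, -2+2i, 0.4142+2.4142i]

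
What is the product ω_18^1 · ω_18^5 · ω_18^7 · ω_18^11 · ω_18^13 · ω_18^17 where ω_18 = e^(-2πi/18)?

The primitive 18th roots of unity are ω_18^k for k coprime to 18: k ∈ {1, 5, 7, 11, 13, 17}
Their product equals the constant term of the cyclotomic polynomial Φ_18(x) up to sign.
For n ≥ 3, the product of all primitive nth roots of unity is 1. (For n=1 it is 1; for n=2 it is -1.)

1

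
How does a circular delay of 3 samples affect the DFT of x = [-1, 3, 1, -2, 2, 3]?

Time shift by 3: X_shifted[k] = ω_6^(3k) · X[k]
Shifted x = [-2, 2, 3, -1, 3, 1]

DFT(x[n-3]) = [6, -2.5000-0.8660i, -7.5000-0.8660i, 2, -7.5000+0.8660i, -2.5000+0.8660i]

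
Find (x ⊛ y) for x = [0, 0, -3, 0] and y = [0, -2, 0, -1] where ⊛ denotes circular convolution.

(x ⊛ y)[n] = Σ(m=0 to 3) x[m] · y[(n-m) mod 4]

Computing each output sample:
(x ⊛ y)[0] = 0
(x ⊛ y)[1] = 3
(x ⊛ y)[2] = 0
(x ⊛ y)[3] = 6

x ⊛ y = [0, 3, 0, 6]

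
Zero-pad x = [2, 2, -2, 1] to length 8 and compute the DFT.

Original 4-point DFT: [3, 4-1i, -3, 4+1i]
Zero-padded 8-point DFT provides frequency interpolation.

DFT_8([x, 0, ...]) = [3, 2.7071-0.1213i, 4-1i, 1.2929-4.1213i, -3, 1.2929+4.1213i, 4+1i, 2.7071+0.1213i]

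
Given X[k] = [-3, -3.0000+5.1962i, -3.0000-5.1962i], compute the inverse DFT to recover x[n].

x[n] = (1/3) Σ(k=0 to 2) X[k] · e^(2πikn/3)

Computing each x[n]:
x[0] = -3
x[1] = -3
x[2] = 3

x = [-3, -3, 3]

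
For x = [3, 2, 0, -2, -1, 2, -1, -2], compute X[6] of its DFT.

X[6] = Σ(n=0 to 7) x[n] · ω_8^(6n) where ω_8 = e^(-2πi/8)
= (3)·ω_8^0 + (2)·ω_8^6 + (0)·ω_8^12 + (-2)·ω_8^18 + (-1)·ω_8^24 + (2)·ω_8^30 + (-1)·ω_8^36 + (-2)·ω_8^42

X[6] = 3+8i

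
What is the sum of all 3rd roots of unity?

Sum of all nth roots of unity equals 0 for n > 1 (geometric series with r ≠ 1).

0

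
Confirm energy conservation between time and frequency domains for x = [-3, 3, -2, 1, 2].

Time domain:
Σ|x[n]|² = |-3|² + |3|² + |-2|² + |1|² + |2|² = 27.0000

Frequency domain:
(1/5)Σ|X[k]|² = (1/5)(|1|² + |-0.6459+0.8123i|² + |-7.3541-3.4410i|² + |-7.3541+3.4410i|² + |-0.6459-0.8123i|²) = (1/5)·135.0000 = 27.0000

Both sides agree, confirming Parseval's theorem.

Σ|x[n]|² = (1/N)Σ|X[k]|² = 27.0000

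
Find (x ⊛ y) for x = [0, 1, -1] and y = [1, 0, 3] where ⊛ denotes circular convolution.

(x ⊛ y)[n] = Σ(m=0 to 2) x[m] · y[(n-m) mod 3]

Computing each output sample:
(x ⊛ y)[0] = 3
(x ⊛ y)[1] = -2
(x ⊛ y)[2] = -1

x ⊛ y = [3, -2, -1]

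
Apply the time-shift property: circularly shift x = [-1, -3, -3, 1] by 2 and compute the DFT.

Time shift by 2: X_shifted[k] = ω_4^(2k) · X[k]
Shifted x = [-3, 1, -1, -3]

DFT(x[n-2]) = [-6, -2-4i, -2, -2+4i]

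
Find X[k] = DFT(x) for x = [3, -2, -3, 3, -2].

X[k] = Σ(n=0 to 4) x[n] · ω_5^(nk)
where ω_5 = e^(-2πi/5)

Computing each X[k]:
X[0] = -1
X[1] = 1.7639+3.5267i
X[2] = 6.2361-5.7063i
X[3] = 6.2361+5.7063i
X[4] = 1.7639-3.5267i

X = [-1, 1.7639+3.5267i, 6.2361-5.7063i, 6.2361+5.7063i, 1.7639-3.5267i]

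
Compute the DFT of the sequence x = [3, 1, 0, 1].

X[k] = Σ(n=0 to 3) x[n] · ω_4^(nk)
where ω_4 = e^(-2πi/4)

Computing each X[k]:
X[0] = 5
X[1] = 3
X[2] = 1
X[3] = 3

X = [5, 3, 1, 3]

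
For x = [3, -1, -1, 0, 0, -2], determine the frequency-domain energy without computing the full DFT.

Parseval: Σ|x[n]|² = (1/N)Σ|X[k]|², so Σ|X[k]|² = N·Σ|x[n]|² = 6·15.0000

Σ|X[k]|² = N·Σ|x[n]|² = 6·15.0000 = 90.0000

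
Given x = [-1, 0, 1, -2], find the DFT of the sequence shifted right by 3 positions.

Time shift by 3: X_shifted[k] = ω_4^(3k) · X[k]
Shifted x = [0, 1, -2, -1]

DFT(x[n-3]) = [-2, 2-2i, -2, 2+2i]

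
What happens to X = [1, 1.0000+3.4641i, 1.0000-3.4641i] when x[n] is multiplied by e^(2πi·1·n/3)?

Modulation property: DFT(ω_3^(-1n)·x[n]) = X[(k-1) mod 3], so circularly shift X by 1 positions.

X[k-1] = [1.0000-3.4641i, 1, 1.0000+3.4641i]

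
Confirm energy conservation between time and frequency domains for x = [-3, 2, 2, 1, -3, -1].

Time domain:
Σ|x[n]|² = |-3|² + |2|² + |2|² + |1|² + |-3|² + |-1|² = 28.0000

Frequency domain:
(1/6)Σ|X[k]|² = (1/6)(|-2|² + |-3.0000-6.9282i|² + |-2.0000+1.7321i|² + |-6|² + |-2.0000-1.7321i|² + |-3.0000+6.9282i|²) = (1/6)·168.0000 = 28.0000

Both sides agree, confirming Parseval's theorem.

Σ|x[n]|² = (1/N)Σ|X[k]|² = 28.0000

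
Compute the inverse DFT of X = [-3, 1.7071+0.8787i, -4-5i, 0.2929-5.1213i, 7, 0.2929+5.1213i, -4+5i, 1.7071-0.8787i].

x[n] = (1/8) Σ(k=0 to 7) X[k] · e^(2πikn/8)

Computing each x[n]:
x[0] = 0
x[1] = 1
x[2] = 0
x[3] = -2
x[4] = -1
x[5] = -1
x[6] = 3
x[7] = -3

x = [0, 1, 0, -2, -1, -1, 3, -3]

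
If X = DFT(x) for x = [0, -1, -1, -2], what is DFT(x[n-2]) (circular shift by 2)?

Time shift by 2: X_shifted[k] = ω_4^(2k) · X[k]
Shifted x = [-1, -2, 0, -1]

DFT(x[n-2]) = [-4, -1+1i, 2, -1-1i]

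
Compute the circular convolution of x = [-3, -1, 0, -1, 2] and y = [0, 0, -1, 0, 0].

(x ⊛ y)[n] = Σ(m=0 to 4) x[m] · y[(n-m) mod 5]

Computing each output sample:
(x ⊛ y)[0] = 1
(x ⊛ y)[1] = -2
(x ⊛ y)[2] = 3
(x ⊛ y)[3] = 1
(x ⊛ y)[4] = 0

x ⊛ y = [1, -2, 3, 1, 0]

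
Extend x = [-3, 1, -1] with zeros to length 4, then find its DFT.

Original 3-point DFT: [-3, -3.0000-1.7321i, -3.0000+1.7321i]
Zero-padded 4-point DFT provides frequency interpolation.

DFT_4([x, 0, ...]) = [-3, -2-1i, -5, -2+1i]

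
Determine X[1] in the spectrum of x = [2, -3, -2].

X[1] = Σ(n=0 to 2) x[n] · ω_3^(1n) where ω_3 = e^(-2πi/3)
= (2)·ω_3^0 + (-3)·ω_3^1 + (-2)·ω_3^2

X[1] = 4.5000+0.8660i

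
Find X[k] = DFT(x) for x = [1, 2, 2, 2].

X[k] = Σ(n=0 to 3) x[n] · ω_4^(nk)
where ω_4 = e^(-2πi/4)

Computing each X[k]:
X[0] = 7
X[1] = -1
X[2] = -1
X[3] = -1

X = [7, -1, -1, -1]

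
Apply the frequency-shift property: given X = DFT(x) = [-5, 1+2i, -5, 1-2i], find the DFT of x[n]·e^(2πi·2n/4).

Modulation property: DFT(ω_4^(-2n)·x[n]) = X[(k-2) mod 4], so circularly shift X by 2 positions.

X[k-2] = [-5, 1-2i, -5, 1+2i]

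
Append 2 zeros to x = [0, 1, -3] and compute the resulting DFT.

Original 3-point DFT: [-2, 1.0000-3.4641i, 1.0000+3.4641i]
Zero-padded 5-point DFT provides frequency interpolation.

DFT_5([x, 0, ...]) = [-2, 2.7361+0.8123i, -1.7361-3.4410i, -1.7361+3.4410i, 2.7361-0.8123i]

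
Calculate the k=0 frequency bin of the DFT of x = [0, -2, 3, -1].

X[0] = Σ(n=0 to 3) x[n] · ω_4^0 = Σ x[n]
= (0) + (-2) + (3) + (-1)

X[0] = 0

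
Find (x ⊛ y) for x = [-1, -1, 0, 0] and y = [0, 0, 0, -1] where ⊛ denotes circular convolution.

(x ⊛ y)[n] = Σ(m=0 to 3) x[m] · y[(n-m) mod 4]

Computing each output sample:
(x ⊛ y)[0] = 1
(x ⊛ y)[1] = 0
(x ⊛ y)[2] = 0
(x ⊛ y)[3] = 1

x ⊛ y = [1, 0, 0, 1]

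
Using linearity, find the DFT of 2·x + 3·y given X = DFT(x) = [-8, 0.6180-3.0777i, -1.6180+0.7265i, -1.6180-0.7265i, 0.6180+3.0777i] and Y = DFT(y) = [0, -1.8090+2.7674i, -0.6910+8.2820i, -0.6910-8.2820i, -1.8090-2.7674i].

By linearity: DFT(2x + 3y) = 2·DFT(x) + 3·DFT(y)
= 2·[-8, 0.6180-3.0777i, -1.6180+0.7265i, -1.6180-0.7265i, 0.6180+3.0777i] + 3·[0, -1.8090+2.7674i, -0.6910+8.2820i, -0.6910-8.2820i, -1.8090-2.7674i]

Computing element-wise:
Z[0] = 2·(-8) + 3·(0) = -16
Z[1] = 2·(0.6180-3.0777i) + 3·(-1.8090+2.7674i) = -4.1910+2.1468i
Z[2] = 2·(-1.6180+0.7265i) + 3·(-0.6910+8.2820i) = -5.3090+26.2990i
Z[3] = 2·(-1.6180-0.7265i) + 3·(-0.6910-8.2820i) = -5.3090-26.2990i
Z[4] = 2·(0.6180+3.0777i) + 3·(-1.8090-2.7674i) = -4.1910-2.1468i

DFT(2x + 3y) = 2·X + 3·Y = [-16, -4.1910+2.1468i, -5.3090+26.2990i, -5.3090-26.2990i, -4.1910-2.1468i]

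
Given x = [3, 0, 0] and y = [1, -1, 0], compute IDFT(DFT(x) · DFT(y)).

(x ⊛ y)[n] = Σ(m=0 to 2) x[m] · y[(n-m) mod 3]

Computing each output sample:
(x ⊛ y)[0] = 3
(x ⊛ y)[1] = -3
(x ⊛ y)[2] = 0

x ⊛ y = [3, -3, 0]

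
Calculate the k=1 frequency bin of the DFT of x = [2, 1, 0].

X[1] = Σ(n=0 to 2) x[n] · ω_3^(1n) where ω_3 = e^(-2πi/3)
= (2)·ω_3^0 + (1)·ω_3^1 + (0)·ω_3^2

X[1] = 1.5000-0.8660i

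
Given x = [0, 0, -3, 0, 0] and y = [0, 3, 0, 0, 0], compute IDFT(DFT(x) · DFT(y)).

(x ⊛ y)[n] = Σ(m=0 to 4) x[m] · y[(n-m) mod 5]

Computing each output sample:
(x ⊛ y)[0] = 0
(x ⊛ y)[1] = 0
(x ⊛ y)[2] = 0
(x ⊛ y)[3] = -9
(x ⊛ y)[4] = 0

x ⊛ y = [0, 0, 0, -9, 0]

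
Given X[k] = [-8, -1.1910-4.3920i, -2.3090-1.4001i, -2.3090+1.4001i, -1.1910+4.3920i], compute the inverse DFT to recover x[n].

x[n] = (1/5) Σ(k=0 to 4) X[k] · e^(2πikn/5)

Computing each x[n]:
x[0] = -3
x[1] = 1
x[2] = -1
x[3] = -2
x[4] = -3

x = [-3, 1, -1, -2, -3]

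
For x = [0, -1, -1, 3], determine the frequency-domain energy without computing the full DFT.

Parseval: Σ|x[n]|² = (1/N)Σ|X[k]|², so Σ|X[k]|² = N·Σ|x[n]|² = 4·11.0000

Σ|X[k]|² = N·Σ|x[n]|² = 4·11.0000 = 44.0000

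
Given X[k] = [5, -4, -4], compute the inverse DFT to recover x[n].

x[n] = (1/3) Σ(k=0 to 2) X[k] · e^(2πikn/3)

Computing each x[n]:
x[0] = -1
x[1] = 3
x[2] = 3

x = [-1, 3, 3]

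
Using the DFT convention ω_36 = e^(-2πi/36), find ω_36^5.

ω_36^5 = e^(-2πi·5/36)
= cos(-2π·5/36) + i·sin(-2π·5/36)
= cos(-10π/36) + i·sin(-10π/36)

ω_36^5 = cos(-10π/36) + i·sin(-10π/36) = 0.6428-0.7660i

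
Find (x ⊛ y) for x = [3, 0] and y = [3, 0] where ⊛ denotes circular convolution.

(x ⊛ y)[n] = Σ(m=0 to 1) x[m] · y[(n-m) mod 2]

Computing each output sample:
(x ⊛ y)[0] = 9
(x ⊛ y)[1] = 0

x ⊛ y = [9, 0]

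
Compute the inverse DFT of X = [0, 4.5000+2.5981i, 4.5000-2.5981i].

x[n] = (1/3) Σ(k=0 to 2) X[k] · e^(2πikn/3)

Computing each x[n]:
x[0] = 3
x[1] = -3
x[2] = 0

x = [3, -3, 0]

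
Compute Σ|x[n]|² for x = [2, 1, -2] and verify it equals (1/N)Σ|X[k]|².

Time domain:
Σ|x[n]|² = |2|² + |1|² + |-2|² = 9.0000

Frequency domain:
(1/3)Σ|X[k]|² = (1/3)(|1|² + |2.5000-2.5981i|² + |2.5000+2.5981i|²) = (1/3)·27.0000 = 9.0000

Both sides agree, confirming Parseval's theorem.

Σ|x[n]|² = (1/N)Σ|X[k]|² = 9.0000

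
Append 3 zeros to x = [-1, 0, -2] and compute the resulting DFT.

Original 3-point DFT: [-3, -1.7321i, 1.7321i]
Zero-padded 6-point DFT provides frequency interpolation.

DFT_6([x, 0, ...]) = [-3, 1.7321i, -1.7321i, -3, 1.7321i, -1.7321i]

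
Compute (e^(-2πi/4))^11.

Since ω_4^4 = 1, powers reduce modulo 4.
11 mod 4 = 3
So ω_4^11 = ω_4^3 = e^(-2πi·3/4)

ω_4^11 = ω_4^3 = 1i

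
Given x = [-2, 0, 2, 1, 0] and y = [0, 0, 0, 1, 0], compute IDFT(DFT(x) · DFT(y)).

(x ⊛ y)[n] = Σ(m=0 to 4) x[m] · y[(n-m) mod 5]

Computing each output sample:
(x ⊛ y)[0] = 2
(x ⊛ y)[1] = 1
(x ⊛ y)[2] = 0
(x ⊛ y)[3] = -2
(x ⊛ y)[4] = 0

x ⊛ y = [2, 1, 0, -2, 0]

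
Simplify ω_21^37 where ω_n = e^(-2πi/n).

Since ω_21^21 = 1, powers reduce modulo 21.
37 mod 21 = 16
So ω_21^37 = ω_21^16 = e^(-2πi·16/21)

ω_21^37 = ω_21^16 = 0.0747+0.9972i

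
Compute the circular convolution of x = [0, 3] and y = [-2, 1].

(x ⊛ y)[n] = Σ(m=0 to 1) x[m] · y[(n-m) mod 2]

Computing each output sample:
(x ⊛ y)[0] = 3
(x ⊛ y)[1] = -6

x ⊛ y = [3, -6]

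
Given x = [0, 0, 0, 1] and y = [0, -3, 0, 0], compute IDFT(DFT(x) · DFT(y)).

(x ⊛ y)[n] = Σ(m=0 to 3) x[m] · y[(n-m) mod 4]

Computing each output sample:
(x ⊛ y)[0] = -3
(x ⊛ y)[1] = 0
(x ⊛ y)[2] = 0
(x ⊛ y)[3] = 0

x ⊛ y = [-3, 0, 0, 0]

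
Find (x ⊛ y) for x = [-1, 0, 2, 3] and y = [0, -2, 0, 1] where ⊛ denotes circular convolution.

(x ⊛ y)[n] = Σ(m=0 to 3) x[m] · y[(n-m) mod 4]

Computing each output sample:
(x ⊛ y)[0] = -6
(x ⊛ y)[1] = 4
(x ⊛ y)[2] = 3
(x ⊛ y)[3] = -5

x ⊛ y = [-6, 4, 3, -5]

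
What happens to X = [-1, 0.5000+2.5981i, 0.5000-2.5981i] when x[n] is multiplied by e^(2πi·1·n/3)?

Modulation property: DFT(ω_3^(-1n)·x[n]) = X[(k-1) mod 3], so circularly shift X by 1 positions.

X[k-1] = [0.5000-2.5981i, -1, 0.5000+2.5981i]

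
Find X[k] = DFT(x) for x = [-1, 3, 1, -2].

X[k] = Σ(n=0 to 3) x[n] · ω_4^(nk)
where ω_4 = e^(-2πi/4)

Computing each X[k]:
X[0] = 1
X[1] = -2-5i
X[2] = -1
X[3] = -2+5i

X = [1, -2-5i, -1, -2+5i]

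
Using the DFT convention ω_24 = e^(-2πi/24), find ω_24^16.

ω_24^16 = e^(-2πi·16/24)
= cos(-2π·16/24) + i·sin(-2π·16/24)
= cos(-32π/24) + i·sin(-32π/24)

ω_24^16 = cos(-32π/24) + i·sin(-32π/24) = -0.5000+0.8660i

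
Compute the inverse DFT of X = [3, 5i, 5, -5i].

x[n] = (1/4) Σ(k=0 to 3) X[k] · e^(2πikn/4)

Computing each x[n]:
x[0] = 2
x[1] = -3
x[2] = 2
x[3] = 2

x = [2, -3, 2, 2]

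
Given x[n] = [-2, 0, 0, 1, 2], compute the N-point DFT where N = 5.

X[k] = Σ(n=0 to 4) x[n] · ω_5^(nk)
where ω_5 = e^(-2πi/5)

Computing each X[k]:
X[0] = 1
X[1] = -2.1910+2.4899i
X[2] = -3.3090+0.2245i
X[3] = -3.3090-0.2245i
X[4] = -2.1910-2.4899i

X = [1, -2.1910+2.4899i, -3.3090+0.2245i, -3.3090-0.2245i, -2.1910-2.4899i]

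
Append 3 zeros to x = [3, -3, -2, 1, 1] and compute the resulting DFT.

Original 5-point DFT: [0, 3.1910+5.5676i, 4.3090-0.5020i, 4.3090+0.5020i, 3.1910-5.5676i]
Zero-padded 8-point DFT provides frequency interpolation.

DFT_8([x, 0, ...]) = [0, -0.8284+3.4142i, 6+4i, 4.8284-0.5858i, 4, 4.8284+0.5858i, 6-4i, -0.8284-3.4142i]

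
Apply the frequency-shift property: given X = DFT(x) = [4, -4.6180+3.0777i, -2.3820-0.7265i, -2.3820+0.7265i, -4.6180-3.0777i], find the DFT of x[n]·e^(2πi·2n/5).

Modulation property: DFT(ω_5^(-2n)·x[n]) = X[(k-2) mod 5], so circularly shift X by 2 positions.

X[k-2] = [-2.3820+0.7265i, -4.6180-3.0777i, 4, -4.6180+3.0777i, -2.3820-0.7265i]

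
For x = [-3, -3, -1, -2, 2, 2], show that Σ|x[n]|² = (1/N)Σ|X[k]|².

Time domain:
Σ|x[n]|² = |-3|² + |-3|² + |-1|² + |-2|² + |2|² + |2|² = 31.0000

Frequency domain:
(1/6)Σ|X[k]|² = (1/6)(|-5|² + |-2.0000+6.9282i|² + |-5.0000+1.7321i|² + |1|² + |-5.0000-1.7321i|² + |-2.0000-6.9282i|²) = (1/6)·186.0000 = 31.0000

Both sides agree, confirming Parseval's theorem.

Σ|x[n]|² = (1/N)Σ|X[k]|² = 31.0000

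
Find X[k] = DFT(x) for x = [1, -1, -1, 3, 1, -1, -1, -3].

X[k] = Σ(n=0 to 7) x[n] · ω_8^(nk)
where ω_8 = e^(-2πi/8)

Computing each X[k]:
X[0] = -2
X[1] = -4.2426-4.2426i
X[2] = 4+2i
X[3] = 4.2426-4.2426i
X[4] = 2
X[5] = 4.2426+4.2426i
X[6] = 4-2i
X[7] = -4.2426+4.2426i

X = [-2, -4.2426-4.2426i, 4+2i, 4.2426-4.2426i, 2, 4.2426+4.2426i, 4-2i, -4.2426+4.2426i]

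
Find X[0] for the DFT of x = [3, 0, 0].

X[0] = Σ(n=0 to 2) x[n] · ω_3^0 = Σ x[n]
= (3) + (0) + (0)

X[0] = 3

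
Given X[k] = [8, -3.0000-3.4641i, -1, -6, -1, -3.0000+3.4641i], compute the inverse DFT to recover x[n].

x[n] = (1/6) Σ(k=0 to 5) X[k] · e^(2πikn/6)

Computing each x[n]:
x[0] = -1
x[1] = 3
x[2] = 2
x[3] = 3
x[4] = 0
x[5] = 1

x = [-1, 3, 2, 3, 0, 1]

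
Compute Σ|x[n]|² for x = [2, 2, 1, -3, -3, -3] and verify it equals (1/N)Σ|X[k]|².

Time domain:
Σ|x[n]|² = |2|² + |2|² + |1|² + |-3|² + |-3|² + |-3|² = 36.0000

Frequency domain:
(1/6)Σ|X[k]|² = (1/6)(|-4|² + |5.5000-7.7942i|² + |0.5000-0.8660i|² + |4|² + |0.5000+0.8660i|² + |5.5000+7.7942i|²) = (1/6)·216.0000 = 36.0000

Both sides agree, confirming Parseval's theorem.

Σ|x[n]|² = (1/N)Σ|X[k]|² = 36.0000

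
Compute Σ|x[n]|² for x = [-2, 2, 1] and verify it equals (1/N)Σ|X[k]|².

Time domain:
Σ|x[n]|² = |-2|² + |2|² + |1|² = 9.0000

Frequency domain:
(1/3)Σ|X[k]|² = (1/3)(|1|² + |-3.5000-0.8660i|² + |-3.5000+0.8660i|²) = (1/3)·27.0000 = 9.0000

Both sides agree, confirming Parseval's theorem.

Σ|x[n]|² = (1/N)Σ|X[k]|² = 9.0000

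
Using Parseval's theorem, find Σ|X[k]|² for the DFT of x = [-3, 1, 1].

Parseval: Σ|x[n]|² = (1/N)Σ|X[k]|², so Σ|X[k]|² = N·Σ|x[n]|² = 3·11.0000

Σ|X[k]|² = N·Σ|x[n]|² = 3·11.0000 = 33.0000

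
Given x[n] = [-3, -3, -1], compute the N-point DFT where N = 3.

X[k] = Σ(n=0 to 2) x[n] · ω_3^(nk)
where ω_3 = e^(-2πi/3)

Computing each X[k]:
X[0] = -7
X[1] = -1.0000+1.7321i
X[2] = -1.0000-1.7321i

X = [-7, -1.0000+1.7321i, -1.0000-1.7321i]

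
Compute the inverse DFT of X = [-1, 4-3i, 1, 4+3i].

x[n] = (1/4) Σ(k=0 to 3) X[k] · e^(2πikn/4)

Computing each x[n]:
x[0] = 2
x[1] = 1
x[2] = -2
x[3] = -2

x = [2, 1, -2, -2]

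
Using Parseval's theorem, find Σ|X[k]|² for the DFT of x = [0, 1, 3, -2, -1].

Parseval: Σ|x[n]|² = (1/N)Σ|X[k]|², so Σ|X[k]|² = N·Σ|x[n]|² = 5·15.0000

Σ|X[k]|² = N·Σ|x[n]|² = 5·15.0000 = 75.0000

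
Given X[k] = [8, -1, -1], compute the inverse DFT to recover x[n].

x[n] = (1/3) Σ(k=0 to 2) X[k] · e^(2πikn/3)

Computing each x[n]:
x[0] = 2
x[1] = 3
x[2] = 3

x = [2, 3, 3]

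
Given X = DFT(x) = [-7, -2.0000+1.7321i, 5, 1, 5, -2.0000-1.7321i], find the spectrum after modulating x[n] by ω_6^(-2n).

Modulation property: DFT(ω_6^(-2n)·x[n]) = X[(k-2) mod 6], so circularly shift X by 2 positions.

X[k-2] = [5, -2.0000-1.7321i, -7, -2.0000+1.7321i, 5, 1]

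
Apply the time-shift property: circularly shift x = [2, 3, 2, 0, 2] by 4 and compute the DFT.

Time shift by 4: X_shifted[k] = ω_5^(4k) · X[k]
Shifted x = [3, 2, 0, 2, 2]

DFT(x[n-4]) = [9, 2.6180+1.1756i, 0.3820-1.9021i, 0.3820+1.9021i, 2.6180-1.1756i]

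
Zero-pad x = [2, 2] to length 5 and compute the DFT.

Original 2-point DFT: [4, 0]
Zero-padded 5-point DFT provides frequency interpolation.

DFT_5([x, 0, ...]) = [4, 2.6180-1.9021i, 0.3820-1.1756i, 0.3820+1.1756i, 2.6180+1.9021i]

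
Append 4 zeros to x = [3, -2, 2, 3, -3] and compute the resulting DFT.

Original 5-point DFT: [3, -2.5902-0.3633i, 8.5902-1.5388i, 8.5902+1.5388i, -2.5902+0.3633i]
Zero-padded 9-point DFT provides frequency interpolation.

DFT_9([x, 0, ...]) = [3, 3.1343-2.2561i, -3.0248+1.9553i, 7.5000+6.0622i, 4.3905-3.5829i, 4.3905+3.5829i, 7.5000-6.0622i, -3.0248-1.9553i, 3.1343+2.2561i]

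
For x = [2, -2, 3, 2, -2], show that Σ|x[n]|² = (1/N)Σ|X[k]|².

Time domain:
Σ|x[n]|² = |2|² + |-2|² + |3|² + |2|² + |-2|² = 25.0000

Frequency domain:
(1/5)Σ|X[k]|² = (1/5)(|3|² + |-3.2812-0.5878i|² + |6.7812+0.9511i|² + |6.7812-0.9511i|² + |-3.2812+0.5878i|²) = (1/5)·125.0000 = 25.0000

Both sides agree, confirming Parseval's theorem.

Σ|x[n]|² = (1/N)Σ|X[k]|² = 25.0000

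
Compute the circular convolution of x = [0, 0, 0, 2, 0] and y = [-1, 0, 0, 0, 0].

(x ⊛ y)[n] = Σ(m=0 to 4) x[m] · y[(n-m) mod 5]

Computing each output sample:
(x ⊛ y)[0] = 0
(x ⊛ y)[1] = 0
(x ⊛ y)[2] = 0
(x ⊛ y)[3] = -2
(x ⊛ y)[4] = 0

x ⊛ y = [0, 0, 0, -2, 0]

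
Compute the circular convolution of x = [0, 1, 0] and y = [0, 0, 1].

(x ⊛ y)[n] = Σ(m=0 to 2) x[m] · y[(n-m) mod 3]

Computing each output sample:
(x ⊛ y)[0] = 1
(x ⊛ y)[1] = 0
(x ⊛ y)[2] = 0

x ⊛ y = [1, 0, 0]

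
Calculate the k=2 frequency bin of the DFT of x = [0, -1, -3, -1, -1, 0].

X[2] = Σ(n=0 to 5) x[n] · ω_6^(2n) where ω_6 = e^(-2πi/6)
= (0)·ω_6^0 + (-1)·ω_6^2 + (-3)·ω_6^4 + (-1)·ω_6^6 + (-1)·ω_6^8 + (0)·ω_6^10

X[2] = 1.5000-0.8660i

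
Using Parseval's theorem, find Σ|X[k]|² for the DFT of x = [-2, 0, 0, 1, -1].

Parseval: Σ|x[n]|² = (1/N)Σ|X[k]|², so Σ|X[k]|² = N·Σ|x[n]|² = 5·6.0000

Σ|X[k]|² = N·Σ|x[n]|² = 5·6.0000 = 30.0000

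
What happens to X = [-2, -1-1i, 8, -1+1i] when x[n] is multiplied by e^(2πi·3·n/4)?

Modulation property: DFT(ω_4^(-3n)·x[n]) = X[(k-3) mod 4], so circularly shift X by 3 positions.

X[k-3] = [-1-1i, 8, -1+1i, -2]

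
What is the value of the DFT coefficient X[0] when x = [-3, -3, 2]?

X[0] = Σ(n=0 to 2) x[n] · ω_3^0 = Σ x[n]
= (-3) + (-3) + (2)

X[0] = -4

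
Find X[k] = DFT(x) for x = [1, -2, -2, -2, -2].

X[k] = Σ(n=0 to 4) x[n] · ω_5^(nk)
where ω_5 = e^(-2πi/5)

Computing each X[k]:
X[0] = -7
X[1] = 3
X[2] = 3
X[3] = 3
X[4] = 3

X = [-7, 3, 3, 3, 3]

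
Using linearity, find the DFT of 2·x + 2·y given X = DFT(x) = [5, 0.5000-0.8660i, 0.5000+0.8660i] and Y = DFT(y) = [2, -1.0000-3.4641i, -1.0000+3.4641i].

By linearity: DFT(2x + 2y) = 2·DFT(x) + 2·DFT(y)
= 2·[5, 0.5000-0.8660i, 0.5000+0.8660i] + 2·[2, -1.0000-3.4641i, -1.0000+3.4641i]

Computing element-wise:
Z[0] = 2·(5) + 2·(2) = 14
Z[1] = 2·(0.5000-0.8660i) + 2·(-1.0000-3.4641i) = -1.0000-8.6602i
Z[2] = 2·(0.5000+0.8660i) + 2·(-1.0000+3.4641i) = -1.0000+8.6602i

DFT(2x + 2y) = 2·X + 2·Y = [14, -1.0000-8.6602i, -1.0000+8.6602i]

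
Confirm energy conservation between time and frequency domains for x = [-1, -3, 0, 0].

Time domain:
Σ|x[n]|² = |-1|² + |-3|² + |0|² + |0|² = 10.0000

Frequency domain:
(1/4)Σ|X[k]|² = (1/4)(|-4|² + |-1+3i|² + |2|² + |-1-3i|²) = (1/4)·40.0000 = 10.0000

Both sides agree, confirming Parseval's theorem.

Σ|x[n]|² = (1/N)Σ|X[k]|² = 10.0000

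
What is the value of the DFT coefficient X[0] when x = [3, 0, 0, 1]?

X[0] = Σ(n=0 to 3) x[n] · ω_4^0 = Σ x[n]
= (3) + (0) + (0) + (1)

X[0] = 4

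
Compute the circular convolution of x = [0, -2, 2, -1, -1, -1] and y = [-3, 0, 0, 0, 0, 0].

(x ⊛ y)[n] = Σ(m=0 to 5) x[m] · y[(n-m) mod 6]

Computing each output sample:
(x ⊛ y)[0] = 0
(x ⊛ y)[1] = 6
(x ⊛ y)[2] = -6
(x ⊛ y)[3] = 3
(x ⊛ y)[4] = 3
(x ⊛ y)[5] = 3

x ⊛ y = [0, 6, -6, 3, 3, 3]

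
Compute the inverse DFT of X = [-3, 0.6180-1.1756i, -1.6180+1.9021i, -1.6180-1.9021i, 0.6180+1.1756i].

x[n] = (1/5) Σ(k=0 to 4) X[k] · e^(2πikn/5)

Computing each x[n]:
x[0] = -1
x[1] = 0
x[2] = 0
x[3] = -2
x[4] = 0

x = [-1, 0, 0, -2, 0]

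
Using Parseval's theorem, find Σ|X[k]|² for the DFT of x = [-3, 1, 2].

Parseval: Σ|x[n]|² = (1/N)Σ|X[k]|², so Σ|X[k]|² = N·Σ|x[n]|² = 3·14.0000

Σ|X[k]|² = N·Σ|x[n]|² = 3·14.0000 = 42.0000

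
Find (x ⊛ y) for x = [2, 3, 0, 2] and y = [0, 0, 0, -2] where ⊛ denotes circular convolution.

(x ⊛ y)[n] = Σ(m=0 to 3) x[m] · y[(n-m) mod 4]

Computing each output sample:
(x ⊛ y)[0] = -6
(x ⊛ y)[1] = 0
(x ⊛ y)[2] = -4
(x ⊛ y)[3] = -4

x ⊛ y = [-6, 0, -4, -4]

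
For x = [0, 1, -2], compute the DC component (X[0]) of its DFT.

X[0] = Σ(n=0 to 2) x[n] · ω_3^0 = Σ x[n]
= (0) + (1) + (-2)

X[0] = -1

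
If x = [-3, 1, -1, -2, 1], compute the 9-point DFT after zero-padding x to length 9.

Original 5-point DFT: [-4, 0.0451-0.5878i, -5.5451+0.9511i, -5.5451-0.9511i, 0.0451+0.5878i]
Zero-padded 9-point DFT provides frequency interpolation.

DFT_9([x, 0, ...]) = [-4, -2.3473+1.7321i, -0.1206-1.7321i, -5.5000-2.5981i, -3.5321+1.7321i, -3.5321-1.7321i, -5.5000+2.5981i, -0.1206+1.7321i, -2.3473-1.7321i]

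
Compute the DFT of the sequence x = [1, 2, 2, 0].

X[k] = Σ(n=0 to 3) x[n] · ω_4^(nk)
where ω_4 = e^(-2πi/4)

Computing each X[k]:
X[0] = 5
X[1] = -1-2i
X[2] = 1
X[3] = -1+2i

X = [5, -1-2i, 1, -1+2i]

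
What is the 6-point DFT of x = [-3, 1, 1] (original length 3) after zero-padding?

Original 3-point DFT: [-1, -4, -4]
Zero-padded 6-point DFT provides frequency interpolation.

DFT_6([x, 0, ...]) = [-1, -3.0000-1.7321i, -4, -3, -4, -3.0000+1.7321i]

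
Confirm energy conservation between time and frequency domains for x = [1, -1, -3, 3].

Time domain:
Σ|x[n]|² = |1|² + |-1|² + |-3|² + |3|² = 20.0000

Frequency domain:
(1/4)Σ|X[k]|² = (1/4)(|0|² + |4+4i|² + |-4|² + |4-4i|²) = (1/4)·80.0000 = 20.0000

Both sides agree, confirming Parseval's theorem.

Σ|x[n]|² = (1/N)Σ|X[k]|² = 20.0000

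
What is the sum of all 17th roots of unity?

Sum of all nth roots of unity equals 0 for n > 1 (geometric series with r ≠ 1).

0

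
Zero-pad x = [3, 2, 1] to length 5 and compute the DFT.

Original 3-point DFT: [6, 1.5000-0.8660i, 1.5000+0.8660i]
Zero-padded 5-point DFT provides frequency interpolation.

DFT_5([x, 0, ...]) = [6, 2.8090-2.4899i, 1.6910-0.2245i, 1.6910+0.2245i, 2.8090+2.4899i]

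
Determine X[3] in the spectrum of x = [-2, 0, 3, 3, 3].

X[3] = Σ(n=0 to 4) x[n] · ω_5^(3n) where ω_5 = e^(-2πi/5)
= (-2)·ω_5^0 + (0)·ω_5^3 + (3)·ω_5^6 + (3)·ω_5^9 + (3)·ω_5^12

X[3] = -2.5729-1.7634i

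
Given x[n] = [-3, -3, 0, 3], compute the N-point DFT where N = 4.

X[k] = Σ(n=0 to 3) x[n] · ω_4^(nk)
where ω_4 = e^(-2πi/4)

Computing each X[k]:
X[0] = -3
X[1] = -3+6i
X[2] = -3
X[3] = -3-6i

X = [-3, -3+6i, -3, -3-6i]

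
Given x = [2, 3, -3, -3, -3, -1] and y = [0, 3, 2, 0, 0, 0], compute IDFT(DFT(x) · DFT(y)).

(x ⊛ y)[n] = Σ(m=0 to 5) x[m] · y[(n-m) mod 6]

Computing each output sample:
(x ⊛ y)[0] = -9
(x ⊛ y)[1] = 4
(x ⊛ y)[2] = 13
(x ⊛ y)[3] = -3
(x ⊛ y)[4] = -15
(x ⊛ y)[5] = -15

x ⊛ y = [-9, 4, 13, -3, -15, -15]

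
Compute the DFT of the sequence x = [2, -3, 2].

X[k] = Σ(n=0 to 2) x[n] · ω_3^(nk)
where ω_3 = e^(-2πi/3)

Computing each X[k]:
X[0] = 1
X[1] = 2.5000+4.3301i
X[2] = 2.5000-4.3301i

X = [1, 2.5000+4.3301i, 2.5000-4.3301i]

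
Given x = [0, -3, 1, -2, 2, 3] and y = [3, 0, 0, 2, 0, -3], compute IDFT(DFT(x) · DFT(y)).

(x ⊛ y)[n] = Σ(m=0 to 5) x[m] · y[(n-m) mod 6]

Computing each output sample:
(x ⊛ y)[0] = 5
(x ⊛ y)[1] = -8
(x ⊛ y)[2] = 15
(x ⊛ y)[3] = -12
(x ⊛ y)[4] = -9
(x ⊛ y)[5] = 11

x ⊛ y = [5, -8, 15, -12, -9, 11]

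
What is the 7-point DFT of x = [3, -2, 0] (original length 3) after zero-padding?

Original 3-point DFT: [1, 4.0000+1.7321i, 4.0000-1.7321i]
Zero-padded 7-point DFT provides frequency interpolation.

DFT_7([x, 0, ...]) = [1, 1.7530+1.5637i, 3.4450+1.9499i, 4.8019+0.8678i, 4.8019-0.8678i, 3.4450-1.9499i, 1.7530-1.5637i]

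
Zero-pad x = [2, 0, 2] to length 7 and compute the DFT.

Original 3-point DFT: [4, 1.0000+1.7321i, 1.0000-1.7321i]
Zero-padded 7-point DFT provides frequency interpolation.

DFT_7([x, 0, ...]) = [4, 1.5550-1.9499i, 0.1981+0.8678i, 3.2470+1.5637i, 3.2470-1.5637i, 0.1981-0.8678i, 1.5550+1.9499i]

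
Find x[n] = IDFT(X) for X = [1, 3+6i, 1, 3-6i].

x[n] = (1/4) Σ(k=0 to 3) X[k] · e^(2πikn/4)

Computing each x[n]:
x[0] = 2
x[1] = -3
x[2] = -1
x[3] = 3

x = [2, -3, -1, 3]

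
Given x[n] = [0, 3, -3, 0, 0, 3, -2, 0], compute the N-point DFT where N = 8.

X[k] = Σ(n=0 to 7) x[n] · ω_8^(nk)
where ω_8 = e^(-2πi/8)

Computing each X[k]:
X[0] = 1
X[1] = 1i
X[2] = 5-6i
X[3] = -1i
X[4] = -11
X[5] = 1i
X[6] = 5+6i
X[7] = -1i

X = [1, 1i, 5-6i, -1i, -11, 1i, 5+6i, -1i]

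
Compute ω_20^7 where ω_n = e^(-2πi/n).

ω_20^7 = e^(-2πi·7/20)
= cos(-2π·7/20) + i·sin(-2π·7/20)
= cos(-14π/20) + i·sin(-14π/20)

ω_20^7 = cos(-14π/20) + i·sin(-14π/20) = -0.5878-0.8090i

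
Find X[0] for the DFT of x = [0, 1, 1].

X[0] = Σ(n=0 to 2) x[n] · ω_3^0 = Σ x[n]
= (0) + (1) + (1)

X[0] = 2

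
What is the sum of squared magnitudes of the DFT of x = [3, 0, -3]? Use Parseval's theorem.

Parseval: Σ|x[n]|² = (1/N)Σ|X[k]|², so Σ|X[k]|² = N·Σ|x[n]|² = 3·18.0000

Σ|X[k]|² = N·Σ|x[n]|² = 3·18.0000 = 54.0000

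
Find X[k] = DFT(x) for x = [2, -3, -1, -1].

X[k] = Σ(n=0 to 3) x[n] · ω_4^(nk)
where ω_4 = e^(-2πi/4)

Computing each X[k]:
X[0] = -3
X[1] = 3+2i
X[2] = 5
X[3] = 3-2i

X = [-3, 3+2i, 5, 3-2i]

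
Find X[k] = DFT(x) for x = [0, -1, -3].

X[k] = Σ(n=0 to 2) x[n] · ω_3^(nk)
where ω_3 = e^(-2πi/3)

Computing each X[k]:
X[0] = -4
X[1] = 2.0000-1.7321i
X[2] = 2.0000+1.7321i

X = [-4, 2.0000-1.7321i, 2.0000+1.7321i]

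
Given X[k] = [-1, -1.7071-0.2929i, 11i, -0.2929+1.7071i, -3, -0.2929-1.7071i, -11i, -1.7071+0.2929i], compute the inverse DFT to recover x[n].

x[n] = (1/8) Σ(k=0 to 7) X[k] · e^(2πikn/8)

Computing each x[n]:
x[0] = -1
x[1] = -3
x[2] = 0
x[3] = 3
x[4] = 0
x[5] = -2
x[6] = -1
x[7] = 3

x = [-1, -3, 0, 3, 0, -2, -1, 3]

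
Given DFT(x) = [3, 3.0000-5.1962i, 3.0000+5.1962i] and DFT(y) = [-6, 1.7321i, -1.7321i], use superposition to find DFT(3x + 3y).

By linearity: DFT(3x + 3y) = 3·DFT(x) + 3·DFT(y)
= 3·[3, 3.0000-5.1962i, 3.0000+5.1962i] + 3·[-6, 1.7321i, -1.7321i]

Computing element-wise:
Z[0] = 3·(3) + 3·(-6) = -9
Z[1] = 3·(3.0000-5.1962i) + 3·(1.7321i) = 9.0000-10.3923i
Z[2] = 3·(3.0000+5.1962i) + 3·(-1.7321i) = 9.0000+10.3923i

DFT(3x + 3y) = 3·X + 3·Y = [-9, 9.0000-10.3923i, 9.0000+10.3923i]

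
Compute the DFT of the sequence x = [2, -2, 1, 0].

X[k] = Σ(n=0 to 3) x[n] · ω_4^(nk)
where ω_4 = e^(-2πi/4)

Computing each X[k]:
X[0] = 1
X[1] = 1+2i
X[2] = 5
X[3] = 1-2i

X = [1, 1+2i, 5, 1-2i]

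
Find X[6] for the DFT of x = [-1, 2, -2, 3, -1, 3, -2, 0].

X[6] = Σ(n=0 to 7) x[n] · ω_8^(6n) where ω_8 = e^(-2πi/8)
= (-1)·ω_8^0 + (2)·ω_8^6 + (-2)·ω_8^12 + (3)·ω_8^18 + (-1)·ω_8^24 + (3)·ω_8^30 + (-2)·ω_8^36 + (0)·ω_8^42

X[6] = 2+2i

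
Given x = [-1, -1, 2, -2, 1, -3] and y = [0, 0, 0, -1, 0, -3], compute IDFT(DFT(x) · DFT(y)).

(x ⊛ y)[n] = Σ(m=0 to 5) x[m] · y[(n-m) mod 6]

Computing each output sample:
(x ⊛ y)[0] = 5
(x ⊛ y)[1] = -7
(x ⊛ y)[2] = 9
(x ⊛ y)[3] = -2
(x ⊛ y)[4] = 10
(x ⊛ y)[5] = 1

x ⊛ y = [5, -7, 9, -2, 10, 1]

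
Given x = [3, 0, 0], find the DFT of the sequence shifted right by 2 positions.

Time shift by 2: X_shifted[k] = ω_3^(2k) · X[k]
Shifted x = [0, 0, 3]

DFT(x[n-2]) = [3, -1.5000+2.5981i, -1.5000-2.5981i]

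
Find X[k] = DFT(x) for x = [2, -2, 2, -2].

X[k] = Σ(n=0 to 3) x[n] · ω_4^(nk)
where ω_4 = e^(-2πi/4)

Computing each X[k]:
X[0] = 0
X[1] = 0
X[2] = 8
X[3] = 0

X = [0, 0, 8, 0]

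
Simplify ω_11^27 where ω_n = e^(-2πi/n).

Since ω_11^11 = 1, powers reduce modulo 11.
27 mod 11 = 5
So ω_11^27 = ω_11^5 = e^(-2πi·5/11)

ω_11^27 = ω_11^5 = -0.9595-0.2817i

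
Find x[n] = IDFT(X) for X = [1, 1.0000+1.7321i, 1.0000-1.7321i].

x[n] = (1/3) Σ(k=0 to 2) X[k] · e^(2πikn/3)

Computing each x[n]:
x[0] = 1
x[1] = -1
x[2] = 1

x = [1, -1, 1]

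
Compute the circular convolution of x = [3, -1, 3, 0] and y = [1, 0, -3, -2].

(x ⊛ y)[n] = Σ(m=0 to 3) x[m] · y[(n-m) mod 4]

Computing each output sample:
(x ⊛ y)[0] = -4
(x ⊛ y)[1] = -7
(x ⊛ y)[2] = -6
(x ⊛ y)[3] = -3

x ⊛ y = [-4, -7, -6, -3]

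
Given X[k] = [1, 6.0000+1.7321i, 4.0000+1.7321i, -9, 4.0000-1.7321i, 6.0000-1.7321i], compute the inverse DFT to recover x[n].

x[n] = (1/6) Σ(k=0 to 5) X[k] · e^(2πikn/6)

Computing each x[n]:
x[0] = 2
x[1] = 1
x[2] = -3
x[3] = 1
x[4] = -3
x[5] = 3

x = [2, 1, -3, 1, -3, 3]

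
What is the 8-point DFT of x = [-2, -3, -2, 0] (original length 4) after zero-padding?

Original 4-point DFT: [-7, 3i, -1, -3i]
Zero-padded 8-point DFT provides frequency interpolation.

DFT_8([x, 0, ...]) = [-7, -4.1213+4.1213i, 3i, 0.1213+0.1213i, -1, 0.1213-0.1213i, -3i, -4.1213-4.1213i]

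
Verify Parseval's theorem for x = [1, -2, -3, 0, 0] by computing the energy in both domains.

Time domain:
Σ|x[n]|² = |1|² + |-2|² + |-3|² + |0|² + |0|² = 14.0000

Frequency domain:
(1/5)Σ|X[k]|² = (1/5)(|-4|² + |2.8090+3.6655i|² + |1.6910-1.6776i|² + |1.6910+1.6776i|² + |2.8090-3.6655i|²) = (1/5)·70.0000 = 14.0000

Both sides agree, confirming Parseval's theorem.

Σ|x[n]|² = (1/N)Σ|X[k]|² = 14.0000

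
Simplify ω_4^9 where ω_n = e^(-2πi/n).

Since ω_4^4 = 1, powers reduce modulo 4.
9 mod 4 = 1
So ω_4^9 = ω_4^1 = e^(-2πi·1/4)

ω_4^9 = ω_4^1 = -1i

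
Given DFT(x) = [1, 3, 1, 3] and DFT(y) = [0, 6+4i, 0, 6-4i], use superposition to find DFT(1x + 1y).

By linearity: DFT(1x + 1y) = 1·DFT(x) + 1·DFT(y)
= 1·[1, 3, 1, 3] + 1·[0, 6+4i, 0, 6-4i]

Computing element-wise:
Z[0] = 1·(1) + 1·(0) = 1
Z[1] = 1·(3) + 1·(6+4i) = 9+4i
Z[2] = 1·(1) + 1·(0) = 1
Z[3] = 1·(3) + 1·(6-4i) = 9-4i

DFT(1x + 1y) = 1·X + 1·Y = [1, 9+4i, 1, 9-4i]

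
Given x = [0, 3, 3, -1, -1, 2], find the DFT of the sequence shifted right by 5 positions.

Time shift by 5: X_shifted[k] = ω_6^(5k) · X[k]
Shifted x = [3, 3, -1, -1, 2, 0]

DFT(x[n-5]) = [6, 5, -5.1962i, 2, 5.1962i, 5]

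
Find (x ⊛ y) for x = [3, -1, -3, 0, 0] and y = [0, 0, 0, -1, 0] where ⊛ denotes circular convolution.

(x ⊛ y)[n] = Σ(m=0 to 4) x[m] · y[(n-m) mod 5]

Computing each output sample:
(x ⊛ y)[0] = 3
(x ⊛ y)[1] = 0
(x ⊛ y)[2] = 0
(x ⊛ y)[3] = -3
(x ⊛ y)[4] = 1

x ⊛ y = [3, 0, 0, -3, 1]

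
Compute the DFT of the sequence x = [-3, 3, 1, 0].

X[k] = Σ(n=0 to 3) x[n] · ω_4^(nk)
where ω_4 = e^(-2πi/4)

Computing each X[k]:
X[0] = 1
X[1] = -4-3i
X[2] = -5
X[3] = -4+3i

X = [1, -4-3i, -5, -4+3i]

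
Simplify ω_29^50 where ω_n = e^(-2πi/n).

Since ω_29^29 = 1, powers reduce modulo 29.
50 mod 29 = 21
So ω_29^50 = ω_29^21 = e^(-2πi·21/29)

ω_29^50 = ω_29^21 = -0.1618+0.9868i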